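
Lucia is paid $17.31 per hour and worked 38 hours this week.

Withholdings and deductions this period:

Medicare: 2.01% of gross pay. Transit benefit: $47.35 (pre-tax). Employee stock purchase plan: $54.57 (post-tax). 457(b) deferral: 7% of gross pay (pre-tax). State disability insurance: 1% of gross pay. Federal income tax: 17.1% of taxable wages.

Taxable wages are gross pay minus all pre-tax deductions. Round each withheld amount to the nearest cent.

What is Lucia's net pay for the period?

Gross pay: 38 × $17.31 = $657.78
Transit benefit: $47.35
457(b) deferral: $657.78 × 0.07 = $46.04
Pre-tax total = $47.35 + $46.04 = $93.39
Taxable wages = $657.78 − $93.39 = $564.39
Federal income tax: $564.39 × 0.171 = $96.51
State disability insurance: $657.78 × 0.01 = $6.58
Medicare: $657.78 × 0.0201 = $13.22
Employee stock purchase plan: $54.57
Total deductions = $47.35 + $46.04 + $96.51 + $6.58 + $13.22 + $54.57 = $264.27
Net pay = $657.78 − $264.27 = $393.51

$393.51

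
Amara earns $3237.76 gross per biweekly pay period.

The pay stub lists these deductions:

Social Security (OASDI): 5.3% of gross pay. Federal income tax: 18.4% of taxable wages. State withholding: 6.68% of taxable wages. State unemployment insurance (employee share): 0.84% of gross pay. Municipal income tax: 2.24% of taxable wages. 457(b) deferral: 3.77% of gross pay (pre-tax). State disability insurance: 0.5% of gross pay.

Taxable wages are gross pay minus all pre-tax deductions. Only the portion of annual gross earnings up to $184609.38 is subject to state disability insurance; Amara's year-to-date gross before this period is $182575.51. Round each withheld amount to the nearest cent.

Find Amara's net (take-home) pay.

457(b) deferral: $3237.76 × 0.0377 = $122.06
Taxable wages = $3237.76 − $122.06 = $3115.70
State withholding: $3115.70 × 0.0668 = $208.13
Municipal income tax: $3115.70 × 0.0224 = $69.79
Federal income tax: $3115.70 × 0.184 = $573.29
State disability insurance: only $184609.38 − $182575.51 = $2033.87 of this check is subject → $2033.87 × 0.005 = $10.17
Social Security (OASDI): $3237.76 × 0.053 = $171.60
State unemployment insurance (employee share): $3237.76 × 0.0084 = $27.20
Total deductions = $122.06 + $208.13 + $69.79 + $573.29 + $10.17 + $171.60 + $27.20 = $1182.24
Net pay = $3237.76 − $1182.24 = $2055.52

$2055.52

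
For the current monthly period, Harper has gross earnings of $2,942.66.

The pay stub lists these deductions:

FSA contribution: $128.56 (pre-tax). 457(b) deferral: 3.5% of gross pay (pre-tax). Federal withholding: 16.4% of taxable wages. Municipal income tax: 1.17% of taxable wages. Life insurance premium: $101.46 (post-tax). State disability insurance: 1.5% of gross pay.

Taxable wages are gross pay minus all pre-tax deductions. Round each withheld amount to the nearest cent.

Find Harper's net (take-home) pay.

457(b) deferral: $2,942.66 × 0.035 = $102.99
FSA contribution: $128.56
Pre-tax total = $102.99 + $128.56 = $231.55
Taxable wages = $2,942.66 − $231.55 = $2,711.11
Federal withholding: $2,711.11 × 0.164 = $444.62
Municipal income tax: $2,711.11 × 0.0117 = $31.72
State disability insurance: $2,942.66 × 0.015 = $44.14
Life insurance premium: $101.46
Total deductions = $102.99 + $128.56 + $444.62 + $31.72 + $44.14 + $101.46 = $853.49
Net pay = $2,942.66 − $853.49 = $2,089.17

$2,089.17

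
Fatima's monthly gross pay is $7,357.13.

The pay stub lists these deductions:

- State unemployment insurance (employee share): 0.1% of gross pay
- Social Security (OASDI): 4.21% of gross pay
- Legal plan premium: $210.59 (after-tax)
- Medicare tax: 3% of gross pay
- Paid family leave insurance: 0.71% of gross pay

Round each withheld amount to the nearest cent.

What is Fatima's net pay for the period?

$6,556.49

Social Security (OASDI): $7,357.13 × 0.0421 = $309.74
Medicare tax: $7,357.13 × 0.03 = $220.71
Paid family leave insurance: $7,357.13 × 0.0071 = $52.24
State unemployment insurance (employee share): $7,357.13 × 0.001 = $7.36
Legal plan premium: $210.59
Total deductions = $309.74 + $220.71 + $52.24 + $7.36 + $210.59 = $800.64
Net pay = $7,357.13 − $800.64 = $6,556.49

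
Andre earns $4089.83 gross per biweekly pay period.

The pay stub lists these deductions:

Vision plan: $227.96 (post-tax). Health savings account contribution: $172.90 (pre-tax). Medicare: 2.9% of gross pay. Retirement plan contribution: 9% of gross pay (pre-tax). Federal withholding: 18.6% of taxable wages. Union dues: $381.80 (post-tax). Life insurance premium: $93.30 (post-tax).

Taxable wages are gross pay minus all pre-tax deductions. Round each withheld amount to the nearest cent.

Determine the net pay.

Health savings account contribution: $172.90
Retirement plan contribution: $4089.83 × 0.09 = $368.08
Pre-tax total = $172.90 + $368.08 = $540.98
Taxable wages = $4089.83 − $540.98 = $3548.85
Federal withholding: $3548.85 × 0.186 = $660.09
Medicare: $4089.83 × 0.029 = $118.61
Life insurance premium: $93.30
Union dues: $381.80
Vision plan: $227.96
Total deductions = $172.90 + $368.08 + $660.09 + $118.61 + $93.30 + $381.80 + $227.96 = $2022.74
Net pay = $4089.83 − $2022.74 = $2067.09

$2067.09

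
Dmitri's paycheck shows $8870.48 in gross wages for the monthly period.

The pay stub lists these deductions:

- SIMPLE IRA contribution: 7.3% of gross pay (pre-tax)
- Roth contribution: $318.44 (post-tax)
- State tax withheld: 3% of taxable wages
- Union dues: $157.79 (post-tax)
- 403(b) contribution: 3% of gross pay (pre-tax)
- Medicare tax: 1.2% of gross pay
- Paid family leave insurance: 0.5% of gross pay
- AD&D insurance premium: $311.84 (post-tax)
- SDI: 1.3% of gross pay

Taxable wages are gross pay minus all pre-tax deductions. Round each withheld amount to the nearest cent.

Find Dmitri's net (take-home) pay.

403(b) contribution: $8870.48 × 0.03 = $266.11
SIMPLE IRA contribution: $8870.48 × 0.073 = $647.55
Pre-tax total = $266.11 + $647.55 = $913.66
Taxable wages = $8870.48 − $913.66 = $7956.82
State tax withheld: $7956.82 × 0.03 = $238.70
Medicare tax: $8870.48 × 0.012 = $106.45
SDI: $8870.48 × 0.013 = $115.32
Paid family leave insurance: $8870.48 × 0.005 = $44.35
Roth contribution: $318.44
Union dues: $157.79
AD&D insurance premium: $311.84
Total deductions = $266.11 + $647.55 + $238.70 + $106.45 + $115.32 + $44.35 + $318.44 + $157.79 + $311.84 = $2206.55
Net pay = $8870.48 − $2206.55 = $6663.93

$6663.93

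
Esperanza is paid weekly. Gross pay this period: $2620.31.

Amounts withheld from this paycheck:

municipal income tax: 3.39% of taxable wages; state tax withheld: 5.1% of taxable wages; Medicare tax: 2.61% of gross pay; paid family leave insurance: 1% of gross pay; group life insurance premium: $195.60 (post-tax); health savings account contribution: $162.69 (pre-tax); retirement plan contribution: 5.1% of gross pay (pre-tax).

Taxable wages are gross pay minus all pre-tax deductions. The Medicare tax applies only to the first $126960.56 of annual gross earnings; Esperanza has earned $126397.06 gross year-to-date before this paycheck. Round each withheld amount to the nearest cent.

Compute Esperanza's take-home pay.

Health savings account contribution: $162.69
Retirement plan contribution: $2620.31 × 0.051 = $133.64
Pre-tax total = $162.69 + $133.64 = $296.33
Taxable wages = $2620.31 − $296.33 = $2323.98
State tax withheld: $2323.98 × 0.051 = $118.52
Municipal income tax: $2323.98 × 0.0339 = $78.78
Medicare tax: only $126960.56 − $126397.06 = $563.50 of this check is subject → $563.50 × 0.0261 = $14.71
Paid family leave insurance: $2620.31 × 0.01 = $26.20
Group life insurance premium: $195.60
Total deductions = $162.69 + $133.64 + $118.52 + $78.78 + $14.71 + $26.20 + $195.60 = $730.14
Net pay = $2620.31 − $730.14 = $1890.17

$1890.17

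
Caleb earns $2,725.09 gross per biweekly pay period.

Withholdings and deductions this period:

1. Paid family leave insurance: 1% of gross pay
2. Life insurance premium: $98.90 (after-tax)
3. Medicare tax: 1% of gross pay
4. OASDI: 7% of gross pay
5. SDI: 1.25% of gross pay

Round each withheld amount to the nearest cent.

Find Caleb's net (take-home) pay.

$2,346.87

Medicare tax: $2,725.09 × 0.01 = $27.25
OASDI: $2,725.09 × 0.07 = $190.76
Paid family leave insurance: $2,725.09 × 0.01 = $27.25
SDI: $2,725.09 × 0.0125 = $34.06
Life insurance premium: $98.90
Total deductions = $27.25 + $190.76 + $27.25 + $34.06 + $98.90 = $378.22
Net pay = $2,725.09 − $378.22 = $2,346.87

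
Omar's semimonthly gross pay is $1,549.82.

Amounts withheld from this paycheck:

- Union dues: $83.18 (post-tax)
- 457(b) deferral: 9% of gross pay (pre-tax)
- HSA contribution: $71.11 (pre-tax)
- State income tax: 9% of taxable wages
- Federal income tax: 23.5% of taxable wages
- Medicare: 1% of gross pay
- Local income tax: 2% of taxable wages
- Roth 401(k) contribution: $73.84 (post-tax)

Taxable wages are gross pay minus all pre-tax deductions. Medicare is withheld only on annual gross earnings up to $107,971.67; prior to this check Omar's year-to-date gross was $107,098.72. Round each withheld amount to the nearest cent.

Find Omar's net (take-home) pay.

$711.45

457(b) deferral: $1,549.82 × 0.09 = $139.48
HSA contribution: $71.11
Pre-tax total = $139.48 + $71.11 = $210.59
Taxable wages = $1,549.82 − $210.59 = $1,339.23
State income tax: $1,339.23 × 0.09 = $120.53
Federal income tax: $1,339.23 × 0.235 = $314.72
Local income tax: $1,339.23 × 0.02 = $26.78
Medicare: only $107,971.67 − $107,098.72 = $872.95 of this check is subject → $872.95 × 0.01 = $8.73
Roth 401(k) contribution: $73.84
Union dues: $83.18
Total deductions = $139.48 + $71.11 + $120.53 + $314.72 + $26.78 + $8.73 + $73.84 + $83.18 = $838.37
Net pay = $1,549.82 − $838.37 = $711.45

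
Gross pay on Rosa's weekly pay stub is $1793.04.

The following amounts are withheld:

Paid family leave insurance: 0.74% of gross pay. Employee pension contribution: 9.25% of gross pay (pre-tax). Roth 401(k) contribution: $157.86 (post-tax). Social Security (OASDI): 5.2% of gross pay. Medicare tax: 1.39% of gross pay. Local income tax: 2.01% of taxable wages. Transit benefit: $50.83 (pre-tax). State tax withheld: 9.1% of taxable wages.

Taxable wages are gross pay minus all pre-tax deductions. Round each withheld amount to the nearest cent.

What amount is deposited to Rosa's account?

$1111.93

Employee pension contribution: $1793.04 × 0.0925 = $165.86
Transit benefit: $50.83
Pre-tax total = $165.86 + $50.83 = $216.69
Taxable wages = $1793.04 − $216.69 = $1576.35
State tax withheld: $1576.35 × 0.091 = $143.45
Local income tax: $1576.35 × 0.0201 = $31.68
Medicare tax: $1793.04 × 0.0139 = $24.92
Social Security (OASDI): $1793.04 × 0.052 = $93.24
Paid family leave insurance: $1793.04 × 0.0074 = $13.27
Roth 401(k) contribution: $157.86
Total deductions = $165.86 + $50.83 + $143.45 + $31.68 + $24.92 + $93.24 + $13.27 + $157.86 = $681.11
Net pay = $1793.04 − $681.11 = $1111.93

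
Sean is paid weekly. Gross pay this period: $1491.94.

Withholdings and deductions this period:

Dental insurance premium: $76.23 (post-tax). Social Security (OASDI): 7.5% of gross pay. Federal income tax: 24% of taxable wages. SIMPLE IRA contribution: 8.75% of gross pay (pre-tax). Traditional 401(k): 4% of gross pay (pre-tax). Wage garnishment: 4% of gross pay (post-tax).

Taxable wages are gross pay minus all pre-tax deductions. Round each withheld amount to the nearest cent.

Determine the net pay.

Traditional 401(k): $1491.94 × 0.04 = $59.68
SIMPLE IRA contribution: $1491.94 × 0.0875 = $130.54
Pre-tax total = $59.68 + $130.54 = $190.22
Taxable wages = $1491.94 − $190.22 = $1301.72
Federal income tax: $1301.72 × 0.24 = $312.41
Social Security (OASDI): $1491.94 × 0.075 = $111.90
Dental insurance premium: $76.23
Wage garnishment: $1491.94 × 0.04 = $59.68
Total deductions = $59.68 + $130.54 + $312.41 + $111.90 + $76.23 + $59.68 = $750.44
Net pay = $1491.94 − $750.44 = $741.50

$741.50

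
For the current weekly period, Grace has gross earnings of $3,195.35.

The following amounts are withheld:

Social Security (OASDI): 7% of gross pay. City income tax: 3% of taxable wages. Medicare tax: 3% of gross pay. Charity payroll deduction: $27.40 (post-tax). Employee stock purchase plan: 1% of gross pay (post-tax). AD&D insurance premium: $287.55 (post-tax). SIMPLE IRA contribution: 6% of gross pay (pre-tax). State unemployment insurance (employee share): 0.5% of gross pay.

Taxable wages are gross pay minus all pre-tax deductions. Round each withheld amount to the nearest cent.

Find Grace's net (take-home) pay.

SIMPLE IRA contribution: $3,195.35 × 0.06 = $191.72
Taxable wages = $3,195.35 − $191.72 = $3,003.63
City income tax: $3,003.63 × 0.03 = $90.11
Social Security (OASDI): $3,195.35 × 0.07 = $223.67
State unemployment insurance (employee share): $3,195.35 × 0.005 = $15.98
Medicare tax: $3,195.35 × 0.03 = $95.86
Charity payroll deduction: $27.40
AD&D insurance premium: $287.55
Employee stock purchase plan: $3,195.35 × 0.01 = $31.95
Total deductions = $191.72 + $90.11 + $223.67 + $15.98 + $95.86 + $27.40 + $287.55 + $31.95 = $964.24
Net pay = $3,195.35 − $964.24 = $2,231.11

$2,231.11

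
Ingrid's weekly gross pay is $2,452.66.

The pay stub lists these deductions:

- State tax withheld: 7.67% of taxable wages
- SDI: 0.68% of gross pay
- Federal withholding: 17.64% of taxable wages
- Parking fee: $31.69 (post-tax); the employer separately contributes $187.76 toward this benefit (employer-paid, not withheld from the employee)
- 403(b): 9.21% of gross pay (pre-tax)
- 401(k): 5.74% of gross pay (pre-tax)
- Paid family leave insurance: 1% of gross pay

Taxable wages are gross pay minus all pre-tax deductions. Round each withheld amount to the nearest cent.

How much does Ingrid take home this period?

401(k): $2,452.66 × 0.0574 = $140.78
403(b): $2,452.66 × 0.0921 = $225.89
Pre-tax total = $140.78 + $225.89 = $366.67
Taxable wages = $2,452.66 − $366.67 = $2,085.99
State tax withheld: $2,085.99 × 0.0767 = $160.00
Federal withholding: $2,085.99 × 0.1764 = $367.97
Paid family leave insurance: $2,452.66 × 0.01 = $24.53
SDI: $2,452.66 × 0.0068 = $16.68
Parking fee: $31.69
(Employer's $187.76 toward parking fee is not withheld from the employee.)
Total deductions = $140.78 + $225.89 + $160.00 + $367.97 + $24.53 + $16.68 + $31.69 = $967.54
Net pay = $2,452.66 − $967.54 = $1,485.12

$1,485.12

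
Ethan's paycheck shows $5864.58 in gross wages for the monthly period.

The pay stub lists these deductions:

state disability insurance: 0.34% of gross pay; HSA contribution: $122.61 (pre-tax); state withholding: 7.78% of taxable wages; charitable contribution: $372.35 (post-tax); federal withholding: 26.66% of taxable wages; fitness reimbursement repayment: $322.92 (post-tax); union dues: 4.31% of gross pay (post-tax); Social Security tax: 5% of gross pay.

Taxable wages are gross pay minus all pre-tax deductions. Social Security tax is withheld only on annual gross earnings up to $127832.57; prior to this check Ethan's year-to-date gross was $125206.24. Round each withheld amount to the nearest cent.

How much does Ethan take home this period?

$2665.14

HSA contribution: $122.61
Taxable wages = $5864.58 − $122.61 = $5741.97
Federal withholding: $5741.97 × 0.2666 = $1530.81
State withholding: $5741.97 × 0.0778 = $446.73
State disability insurance: $5864.58 × 0.0034 = $19.94
Social Security tax: only $127832.57 − $125206.24 = $2626.33 of this check is subject → $2626.33 × 0.05 = $131.32
Charitable contribution: $372.35
Union dues: $5864.58 × 0.0431 = $252.76
Fitness reimbursement repayment: $322.92
Total deductions = $122.61 + $1530.81 + $446.73 + $19.94 + $131.32 + $372.35 + $252.76 + $322.92 = $3199.44
Net pay = $5864.58 − $3199.44 = $2665.14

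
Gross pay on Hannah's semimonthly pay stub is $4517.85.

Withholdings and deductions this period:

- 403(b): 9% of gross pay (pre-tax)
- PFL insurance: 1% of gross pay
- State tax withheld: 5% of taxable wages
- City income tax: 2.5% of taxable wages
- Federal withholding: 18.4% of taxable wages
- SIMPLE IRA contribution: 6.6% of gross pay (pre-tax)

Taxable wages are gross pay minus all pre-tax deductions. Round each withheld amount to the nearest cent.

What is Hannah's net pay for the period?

403(b): $4517.85 × 0.09 = $406.61
SIMPLE IRA contribution: $4517.85 × 0.066 = $298.18
Pre-tax total = $406.61 + $298.18 = $704.79
Taxable wages = $4517.85 − $704.79 = $3813.06
State tax withheld: $3813.06 × 0.05 = $190.65
City income tax: $3813.06 × 0.025 = $95.33
Federal withholding: $3813.06 × 0.184 = $701.60
PFL insurance: $4517.85 × 0.01 = $45.18
Total deductions = $406.61 + $298.18 + $190.65 + $95.33 + $701.60 + $45.18 = $1737.55
Net pay = $4517.85 − $1737.55 = $2780.30

$2780.30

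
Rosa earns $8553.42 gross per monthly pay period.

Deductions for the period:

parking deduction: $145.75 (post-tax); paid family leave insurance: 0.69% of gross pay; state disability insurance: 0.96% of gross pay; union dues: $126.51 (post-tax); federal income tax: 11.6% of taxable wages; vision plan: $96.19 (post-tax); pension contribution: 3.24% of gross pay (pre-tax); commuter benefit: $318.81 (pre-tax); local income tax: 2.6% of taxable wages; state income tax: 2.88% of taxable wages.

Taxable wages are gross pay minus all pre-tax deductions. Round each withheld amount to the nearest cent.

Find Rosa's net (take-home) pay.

$6088.76

Pension contribution: $8553.42 × 0.0324 = $277.13
Commuter benefit: $318.81
Pre-tax total = $277.13 + $318.81 = $595.94
Taxable wages = $8553.42 − $595.94 = $7957.48
State income tax: $7957.48 × 0.0288 = $229.18
Federal income tax: $7957.48 × 0.116 = $923.07
Local income tax: $7957.48 × 0.026 = $206.89
State disability insurance: $8553.42 × 0.0096 = $82.11
Paid family leave insurance: $8553.42 × 0.0069 = $59.02
Parking deduction: $145.75
Union dues: $126.51
Vision plan: $96.19
Total deductions = $277.13 + $318.81 + $229.18 + $923.07 + $206.89 + $82.11 + $59.02 + $145.75 + $126.51 + $96.19 = $2464.66
Net pay = $8553.42 − $2464.66 = $6088.76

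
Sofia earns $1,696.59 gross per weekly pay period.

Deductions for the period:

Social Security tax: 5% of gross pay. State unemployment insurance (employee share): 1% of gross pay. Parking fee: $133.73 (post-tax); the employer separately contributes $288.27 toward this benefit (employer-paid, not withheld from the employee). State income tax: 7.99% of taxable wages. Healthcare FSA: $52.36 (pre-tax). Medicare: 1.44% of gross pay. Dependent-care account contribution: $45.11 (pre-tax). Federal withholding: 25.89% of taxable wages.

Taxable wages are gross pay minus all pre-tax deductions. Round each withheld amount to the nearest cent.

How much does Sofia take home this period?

Dependent-care account contribution: $45.11
Healthcare FSA: $52.36
Pre-tax total = $45.11 + $52.36 = $97.47
Taxable wages = $1,696.59 − $97.47 = $1,599.12
Federal withholding: $1,599.12 × 0.2589 = $414.01
State income tax: $1,599.12 × 0.0799 = $127.77
Medicare: $1,696.59 × 0.0144 = $24.43
State unemployment insurance (employee share): $1,696.59 × 0.01 = $16.97
Social Security tax: $1,696.59 × 0.05 = $84.83
Parking fee: $133.73
(Employer's $288.27 toward parking fee is not withheld from the employee.)
Total deductions = $45.11 + $52.36 + $414.01 + $127.77 + $24.43 + $16.97 + $84.83 + $133.73 = $899.21
Net pay = $1,696.59 − $899.21 = $797.38

$797.38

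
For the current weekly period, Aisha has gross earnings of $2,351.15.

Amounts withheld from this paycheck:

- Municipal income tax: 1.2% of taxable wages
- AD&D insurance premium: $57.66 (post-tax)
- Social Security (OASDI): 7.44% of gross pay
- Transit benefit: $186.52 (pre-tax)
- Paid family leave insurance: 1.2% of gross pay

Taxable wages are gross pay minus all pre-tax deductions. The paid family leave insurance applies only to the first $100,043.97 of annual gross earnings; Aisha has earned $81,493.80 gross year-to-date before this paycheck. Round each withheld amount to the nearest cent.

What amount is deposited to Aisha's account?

Transit benefit: $186.52
Taxable wages = $2,351.15 − $186.52 = $2,164.63
Municipal income tax: $2,164.63 × 0.012 = $25.98
Social Security (OASDI): $2,351.15 × 0.0744 = $174.93
Paid family leave insurance: cap not yet reached, full $2,351.15 is subject → $2,351.15 × 0.012 = $28.21
AD&D insurance premium: $57.66
Total deductions = $186.52 + $25.98 + $174.93 + $28.21 + $57.66 = $473.30
Net pay = $2,351.15 − $473.30 = $1,877.85

$1,877.85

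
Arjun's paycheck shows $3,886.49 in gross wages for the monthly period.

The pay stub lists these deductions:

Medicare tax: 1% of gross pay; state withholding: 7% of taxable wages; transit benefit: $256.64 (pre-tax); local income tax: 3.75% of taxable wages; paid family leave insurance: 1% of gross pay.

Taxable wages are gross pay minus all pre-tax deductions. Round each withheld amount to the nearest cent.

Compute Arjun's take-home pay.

$3,161.92

Transit benefit: $256.64
Taxable wages = $3,886.49 − $256.64 = $3,629.85
Local income tax: $3,629.85 × 0.0375 = $136.12
State withholding: $3,629.85 × 0.07 = $254.09
Medicare tax: $3,886.49 × 0.01 = $38.86
Paid family leave insurance: $3,886.49 × 0.01 = $38.86
Total deductions = $256.64 + $136.12 + $254.09 + $38.86 + $38.86 = $724.57
Net pay = $3,886.49 − $724.57 = $3,161.92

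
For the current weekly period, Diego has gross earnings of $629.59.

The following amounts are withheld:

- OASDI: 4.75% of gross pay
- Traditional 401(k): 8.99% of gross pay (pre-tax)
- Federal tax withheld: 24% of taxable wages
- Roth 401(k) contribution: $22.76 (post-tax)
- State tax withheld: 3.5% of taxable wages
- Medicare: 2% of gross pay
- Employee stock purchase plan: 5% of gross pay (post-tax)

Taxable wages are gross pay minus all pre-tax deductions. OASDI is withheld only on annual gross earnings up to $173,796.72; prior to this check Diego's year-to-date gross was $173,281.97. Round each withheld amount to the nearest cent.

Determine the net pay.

$324.14

Traditional 401(k): $629.59 × 0.0899 = $56.60
Taxable wages = $629.59 − $56.60 = $572.99
State tax withheld: $572.99 × 0.035 = $20.05
Federal tax withheld: $572.99 × 0.24 = $137.52
Medicare: $629.59 × 0.02 = $12.59
OASDI: only $173,796.72 − $173,281.97 = $514.75 of this check is subject → $514.75 × 0.0475 = $24.45
Employee stock purchase plan: $629.59 × 0.05 = $31.48
Roth 401(k) contribution: $22.76
Total deductions = $56.60 + $20.05 + $137.52 + $12.59 + $24.45 + $31.48 + $22.76 = $305.45
Net pay = $629.59 − $305.45 = $324.14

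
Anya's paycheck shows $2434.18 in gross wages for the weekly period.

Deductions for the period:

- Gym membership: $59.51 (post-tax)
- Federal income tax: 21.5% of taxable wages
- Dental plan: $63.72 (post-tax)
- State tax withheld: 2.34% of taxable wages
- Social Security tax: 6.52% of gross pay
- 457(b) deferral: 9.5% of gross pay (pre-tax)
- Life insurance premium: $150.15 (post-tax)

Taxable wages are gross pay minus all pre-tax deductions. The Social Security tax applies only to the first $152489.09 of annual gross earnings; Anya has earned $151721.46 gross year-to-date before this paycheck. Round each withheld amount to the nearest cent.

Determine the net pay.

$1354.32

457(b) deferral: $2434.18 × 0.095 = $231.25
Taxable wages = $2434.18 − $231.25 = $2202.93
State tax withheld: $2202.93 × 0.0234 = $51.55
Federal income tax: $2202.93 × 0.215 = $473.63
Social Security tax: only $152489.09 − $151721.46 = $767.63 of this check is subject → $767.63 × 0.0652 = $50.05
Gym membership: $59.51
Life insurance premium: $150.15
Dental plan: $63.72
Total deductions = $231.25 + $51.55 + $473.63 + $50.05 + $59.51 + $150.15 + $63.72 = $1079.86
Net pay = $2434.18 − $1079.86 = $1354.32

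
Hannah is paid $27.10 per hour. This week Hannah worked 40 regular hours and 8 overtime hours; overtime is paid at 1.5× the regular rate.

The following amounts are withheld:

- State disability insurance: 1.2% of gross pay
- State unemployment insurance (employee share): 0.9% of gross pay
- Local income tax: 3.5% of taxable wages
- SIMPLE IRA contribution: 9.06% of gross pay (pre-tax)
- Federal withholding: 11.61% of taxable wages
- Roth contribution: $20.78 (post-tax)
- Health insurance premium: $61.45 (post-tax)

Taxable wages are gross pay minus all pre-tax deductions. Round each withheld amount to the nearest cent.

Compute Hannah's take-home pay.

Regular pay: 40 × $27.10 = $1084.00
Overtime pay: 8 × $27.10 × 1.5 = $325.20
Gross pay = $1084.00 + $325.20 = $1409.20
SIMPLE IRA contribution: $1409.20 × 0.0906 = $127.67
Taxable wages = $1409.20 − $127.67 = $1281.53
Federal withholding: $1281.53 × 0.1161 = $148.79
Local income tax: $1281.53 × 0.035 = $44.85
State unemployment insurance (employee share): $1409.20 × 0.009 = $12.68
State disability insurance: $1409.20 × 0.012 = $16.91
Health insurance premium: $61.45
Roth contribution: $20.78
Total deductions = $127.67 + $148.79 + $44.85 + $12.68 + $16.91 + $61.45 + $20.78 = $433.13
Net pay = $1409.20 − $433.13 = $976.07

$976.07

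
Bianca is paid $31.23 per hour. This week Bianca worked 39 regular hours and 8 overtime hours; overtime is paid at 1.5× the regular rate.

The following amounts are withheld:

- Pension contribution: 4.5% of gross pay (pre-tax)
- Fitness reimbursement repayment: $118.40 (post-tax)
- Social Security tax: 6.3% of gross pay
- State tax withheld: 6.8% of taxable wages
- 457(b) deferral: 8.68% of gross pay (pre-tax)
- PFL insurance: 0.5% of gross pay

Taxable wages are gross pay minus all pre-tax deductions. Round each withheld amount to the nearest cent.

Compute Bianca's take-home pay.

Regular pay: 39 × $31.23 = $1,217.97
Overtime pay: 8 × $31.23 × 1.5 = $374.76
Gross pay = $1,217.97 + $374.76 = $1,592.73
457(b) deferral: $1,592.73 × 0.0868 = $138.25
Pension contribution: $1,592.73 × 0.045 = $71.67
Pre-tax total = $138.25 + $71.67 = $209.92
Taxable wages = $1,592.73 − $209.92 = $1,382.81
State tax withheld: $1,382.81 × 0.068 = $94.03
PFL insurance: $1,592.73 × 0.005 = $7.96
Social Security tax: $1,592.73 × 0.063 = $100.34
Fitness reimbursement repayment: $118.40
Total deductions = $138.25 + $71.67 + $94.03 + $7.96 + $100.34 + $118.40 = $530.65
Net pay = $1,592.73 − $530.65 = $1,062.08

$1,062.08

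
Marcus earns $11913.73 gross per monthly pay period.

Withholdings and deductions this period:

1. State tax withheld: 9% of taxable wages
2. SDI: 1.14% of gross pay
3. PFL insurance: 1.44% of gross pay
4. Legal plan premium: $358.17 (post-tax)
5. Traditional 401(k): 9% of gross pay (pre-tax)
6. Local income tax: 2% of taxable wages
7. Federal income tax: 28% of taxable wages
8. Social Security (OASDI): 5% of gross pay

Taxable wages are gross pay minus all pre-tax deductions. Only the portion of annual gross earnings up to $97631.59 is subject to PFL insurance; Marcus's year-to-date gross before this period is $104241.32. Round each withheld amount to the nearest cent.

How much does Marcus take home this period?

$5523.63

Traditional 401(k): $11913.73 × 0.09 = $1072.24
Taxable wages = $11913.73 − $1072.24 = $10841.49
Federal income tax: $10841.49 × 0.28 = $3035.62
Local income tax: $10841.49 × 0.02 = $216.83
State tax withheld: $10841.49 × 0.09 = $975.73
PFL insurance: annual cap $97631.59 already reached (YTD $104241.32), so $0.00
SDI: $11913.73 × 0.0114 = $135.82
Social Security (OASDI): $11913.73 × 0.05 = $595.69
Legal plan premium: $358.17
Total deductions = $1072.24 + $3035.62 + $216.83 + $975.73 + $0.00 + $135.82 + $595.69 + $358.17 = $6390.10
Net pay = $11913.73 − $6390.10 = $5523.63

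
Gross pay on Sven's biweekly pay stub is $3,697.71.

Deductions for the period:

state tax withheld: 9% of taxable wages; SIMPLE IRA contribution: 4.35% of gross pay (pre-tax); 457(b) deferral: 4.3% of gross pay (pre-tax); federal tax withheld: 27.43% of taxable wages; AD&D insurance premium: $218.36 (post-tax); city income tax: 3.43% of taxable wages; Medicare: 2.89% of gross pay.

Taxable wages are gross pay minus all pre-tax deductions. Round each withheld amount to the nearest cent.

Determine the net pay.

$1,706.22

SIMPLE IRA contribution: $3,697.71 × 0.0435 = $160.85
457(b) deferral: $3,697.71 × 0.043 = $159.00
Pre-tax total = $160.85 + $159.00 = $319.85
Taxable wages = $3,697.71 − $319.85 = $3,377.86
City income tax: $3,377.86 × 0.0343 = $115.86
Federal tax withheld: $3,377.86 × 0.2743 = $926.55
State tax withheld: $3,377.86 × 0.09 = $304.01
Medicare: $3,697.71 × 0.0289 = $106.86
AD&D insurance premium: $218.36
Total deductions = $160.85 + $159.00 + $115.86 + $926.55 + $304.01 + $106.86 + $218.36 = $1,991.49
Net pay = $3,697.71 − $1,991.49 = $1,706.22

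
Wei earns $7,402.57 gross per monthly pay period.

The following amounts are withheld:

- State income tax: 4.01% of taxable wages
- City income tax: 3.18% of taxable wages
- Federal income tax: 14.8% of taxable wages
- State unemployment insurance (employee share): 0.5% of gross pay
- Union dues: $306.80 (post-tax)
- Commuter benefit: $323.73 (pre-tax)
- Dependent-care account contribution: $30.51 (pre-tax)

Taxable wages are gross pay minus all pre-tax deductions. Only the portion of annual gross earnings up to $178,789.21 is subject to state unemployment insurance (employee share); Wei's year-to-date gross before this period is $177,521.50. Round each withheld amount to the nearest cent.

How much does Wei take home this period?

$5,185.26

Dependent-care account contribution: $30.51
Commuter benefit: $323.73
Pre-tax total = $30.51 + $323.73 = $354.24
Taxable wages = $7,402.57 − $354.24 = $7,048.33
Federal income tax: $7,048.33 × 0.148 = $1,043.15
City income tax: $7,048.33 × 0.0318 = $224.14
State income tax: $7,048.33 × 0.0401 = $282.64
State unemployment insurance (employee share): only $178,789.21 − $177,521.50 = $1,267.71 of this check is subject → $1,267.71 × 0.005 = $6.34
Union dues: $306.80
Total deductions = $30.51 + $323.73 + $1,043.15 + $224.14 + $282.64 + $6.34 + $306.80 = $2,217.31
Net pay = $7,402.57 − $2,217.31 = $5,185.26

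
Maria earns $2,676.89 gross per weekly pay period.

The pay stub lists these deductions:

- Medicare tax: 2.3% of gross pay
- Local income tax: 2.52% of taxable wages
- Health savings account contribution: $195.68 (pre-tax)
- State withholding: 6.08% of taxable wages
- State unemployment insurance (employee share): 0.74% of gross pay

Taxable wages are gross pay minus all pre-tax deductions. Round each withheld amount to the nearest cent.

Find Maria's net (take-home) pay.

Health savings account contribution: $195.68
Taxable wages = $2,676.89 − $195.68 = $2,481.21
State withholding: $2,481.21 × 0.0608 = $150.86
Local income tax: $2,481.21 × 0.0252 = $62.53
Medicare tax: $2,676.89 × 0.023 = $61.57
State unemployment insurance (employee share): $2,676.89 × 0.0074 = $19.81
Total deductions = $195.68 + $150.86 + $62.53 + $61.57 + $19.81 = $490.45
Net pay = $2,676.89 − $490.45 = $2,186.44

$2,186.44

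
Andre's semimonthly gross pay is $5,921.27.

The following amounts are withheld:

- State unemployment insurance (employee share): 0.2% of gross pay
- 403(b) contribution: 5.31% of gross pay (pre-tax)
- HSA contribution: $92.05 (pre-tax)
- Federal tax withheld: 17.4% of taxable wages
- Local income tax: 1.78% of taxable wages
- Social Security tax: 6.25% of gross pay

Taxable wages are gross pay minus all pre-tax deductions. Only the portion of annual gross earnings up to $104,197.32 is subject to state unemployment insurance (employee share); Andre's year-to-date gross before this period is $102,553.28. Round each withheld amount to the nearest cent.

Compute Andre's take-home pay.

$4,083.69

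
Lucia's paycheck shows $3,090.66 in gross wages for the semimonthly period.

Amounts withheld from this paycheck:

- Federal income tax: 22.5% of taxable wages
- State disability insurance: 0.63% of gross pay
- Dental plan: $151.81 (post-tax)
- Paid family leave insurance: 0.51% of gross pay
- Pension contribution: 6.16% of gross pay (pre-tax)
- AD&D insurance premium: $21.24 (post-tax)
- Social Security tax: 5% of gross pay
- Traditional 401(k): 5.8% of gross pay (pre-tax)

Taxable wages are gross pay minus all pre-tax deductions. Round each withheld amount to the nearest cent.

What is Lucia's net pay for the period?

Traditional 401(k): $3,090.66 × 0.058 = $179.26
Pension contribution: $3,090.66 × 0.0616 = $190.38
Pre-tax total = $179.26 + $190.38 = $369.64
Taxable wages = $3,090.66 − $369.64 = $2,721.02
Federal income tax: $2,721.02 × 0.225 = $612.23
Social Security tax: $3,090.66 × 0.05 = $154.53
Paid family leave insurance: $3,090.66 × 0.0051 = $15.76
State disability insurance: $3,090.66 × 0.0063 = $19.47
Dental plan: $151.81
AD&D insurance premium: $21.24
Total deductions = $179.26 + $190.38 + $612.23 + $154.53 + $15.76 + $19.47 + $151.81 + $21.24 = $1,344.68
Net pay = $3,090.66 − $1,344.68 = $1,745.98

$1,745.98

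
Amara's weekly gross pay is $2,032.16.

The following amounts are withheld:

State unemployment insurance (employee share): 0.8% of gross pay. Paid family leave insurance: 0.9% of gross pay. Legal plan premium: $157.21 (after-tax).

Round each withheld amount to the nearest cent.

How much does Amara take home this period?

$1,840.40

State unemployment insurance (employee share): $2,032.16 × 0.008 = $16.26
Paid family leave insurance: $2,032.16 × 0.009 = $18.29
Legal plan premium: $157.21
Total deductions = $16.26 + $18.29 + $157.21 = $191.76
Net pay = $2,032.16 − $191.76 = $1,840.40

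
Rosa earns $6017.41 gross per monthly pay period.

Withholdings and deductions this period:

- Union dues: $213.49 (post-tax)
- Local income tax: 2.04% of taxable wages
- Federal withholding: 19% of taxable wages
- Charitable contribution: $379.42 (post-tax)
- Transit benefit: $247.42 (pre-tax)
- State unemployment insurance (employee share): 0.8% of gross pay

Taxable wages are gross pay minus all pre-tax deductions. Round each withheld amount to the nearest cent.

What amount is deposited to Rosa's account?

Transit benefit: $247.42
Taxable wages = $6017.41 − $247.42 = $5769.99
Local income tax: $5769.99 × 0.0204 = $117.71
Federal withholding: $5769.99 × 0.19 = $1096.30
State unemployment insurance (employee share): $6017.41 × 0.008 = $48.14
Union dues: $213.49
Charitable contribution: $379.42
Total deductions = $247.42 + $117.71 + $1096.30 + $48.14 + $213.49 + $379.42 = $2102.48
Net pay = $6017.41 − $2102.48 = $3914.93

$3914.93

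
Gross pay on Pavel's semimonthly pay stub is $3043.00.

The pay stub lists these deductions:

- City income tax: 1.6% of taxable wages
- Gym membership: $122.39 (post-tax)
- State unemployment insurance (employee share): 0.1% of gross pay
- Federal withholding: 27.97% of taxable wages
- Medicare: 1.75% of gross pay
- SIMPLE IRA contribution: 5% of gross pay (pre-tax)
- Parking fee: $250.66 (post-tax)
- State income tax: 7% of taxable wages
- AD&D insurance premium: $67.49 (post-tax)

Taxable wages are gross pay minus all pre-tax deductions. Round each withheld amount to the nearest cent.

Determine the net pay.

$1336.84

SIMPLE IRA contribution: $3043.00 × 0.05 = $152.15
Taxable wages = $3043.00 − $152.15 = $2890.85
City income tax: $2890.85 × 0.016 = $46.25
Federal withholding: $2890.85 × 0.2797 = $808.57
State income tax: $2890.85 × 0.07 = $202.36
State unemployment insurance (employee share): $3043.00 × 0.001 = $3.04
Medicare: $3043.00 × 0.0175 = $53.25
AD&D insurance premium: $67.49
Parking fee: $250.66
Gym membership: $122.39
Total deductions = $152.15 + $46.25 + $808.57 + $202.36 + $3.04 + $53.25 + $67.49 + $250.66 + $122.39 = $1706.16
Net pay = $3043.00 − $1706.16 = $1336.84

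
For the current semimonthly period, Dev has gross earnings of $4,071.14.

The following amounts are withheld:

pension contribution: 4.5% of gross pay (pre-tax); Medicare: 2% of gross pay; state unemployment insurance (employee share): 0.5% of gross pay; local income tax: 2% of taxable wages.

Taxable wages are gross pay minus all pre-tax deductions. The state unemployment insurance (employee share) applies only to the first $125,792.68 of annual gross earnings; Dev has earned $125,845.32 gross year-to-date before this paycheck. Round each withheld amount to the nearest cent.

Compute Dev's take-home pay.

Pension contribution: $4,071.14 × 0.045 = $183.20
Taxable wages = $4,071.14 − $183.20 = $3,887.94
Local income tax: $3,887.94 × 0.02 = $77.76
Medicare: $4,071.14 × 0.02 = $81.42
State unemployment insurance (employee share): annual cap $125,792.68 already reached (YTD $125,845.32), so $0.00
Total deductions = $183.20 + $77.76 + $81.42 + $0.00 = $342.38
Net pay = $4,071.14 − $342.38 = $3,728.76

$3,728.76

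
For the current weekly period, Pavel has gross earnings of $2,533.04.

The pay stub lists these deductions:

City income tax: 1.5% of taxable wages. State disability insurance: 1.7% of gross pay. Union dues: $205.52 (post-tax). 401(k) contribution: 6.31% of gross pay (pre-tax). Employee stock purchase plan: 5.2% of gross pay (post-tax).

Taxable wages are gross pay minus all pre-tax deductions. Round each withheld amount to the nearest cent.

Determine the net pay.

401(k) contribution: $2,533.04 × 0.0631 = $159.83
Taxable wages = $2,533.04 − $159.83 = $2,373.21
City income tax: $2,373.21 × 0.015 = $35.60
State disability insurance: $2,533.04 × 0.017 = $43.06
Employee stock purchase plan: $2,533.04 × 0.052 = $131.72
Union dues: $205.52
Total deductions = $159.83 + $35.60 + $43.06 + $131.72 + $205.52 = $575.73
Net pay = $2,533.04 − $575.73 = $1,957.31

$1,957.31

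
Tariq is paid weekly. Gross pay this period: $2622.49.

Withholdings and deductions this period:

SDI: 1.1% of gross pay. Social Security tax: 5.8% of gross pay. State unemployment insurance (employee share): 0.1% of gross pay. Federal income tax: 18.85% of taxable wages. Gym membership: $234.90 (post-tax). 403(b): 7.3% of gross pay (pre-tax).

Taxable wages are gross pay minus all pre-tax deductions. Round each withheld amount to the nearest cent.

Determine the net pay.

403(b): $2622.49 × 0.073 = $191.44
Taxable wages = $2622.49 − $191.44 = $2431.05
Federal income tax: $2431.05 × 0.1885 = $458.25
SDI: $2622.49 × 0.011 = $28.85
Social Security tax: $2622.49 × 0.058 = $152.10
State unemployment insurance (employee share): $2622.49 × 0.001 = $2.62
Gym membership: $234.90
Total deductions = $191.44 + $458.25 + $28.85 + $152.10 + $2.62 + $234.90 = $1068.16
Net pay = $2622.49 − $1068.16 = $1554.33

$1554.33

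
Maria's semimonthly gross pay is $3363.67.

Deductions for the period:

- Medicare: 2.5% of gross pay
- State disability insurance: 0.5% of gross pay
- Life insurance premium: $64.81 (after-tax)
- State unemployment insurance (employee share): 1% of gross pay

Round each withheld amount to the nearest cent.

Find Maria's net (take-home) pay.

State disability insurance: $3363.67 × 0.005 = $16.82
Medicare: $3363.67 × 0.025 = $84.09
State unemployment insurance (employee share): $3363.67 × 0.01 = $33.64
Life insurance premium: $64.81
Total deductions = $16.82 + $84.09 + $33.64 + $64.81 = $199.36
Net pay = $3363.67 − $199.36 = $3164.31

$3164.31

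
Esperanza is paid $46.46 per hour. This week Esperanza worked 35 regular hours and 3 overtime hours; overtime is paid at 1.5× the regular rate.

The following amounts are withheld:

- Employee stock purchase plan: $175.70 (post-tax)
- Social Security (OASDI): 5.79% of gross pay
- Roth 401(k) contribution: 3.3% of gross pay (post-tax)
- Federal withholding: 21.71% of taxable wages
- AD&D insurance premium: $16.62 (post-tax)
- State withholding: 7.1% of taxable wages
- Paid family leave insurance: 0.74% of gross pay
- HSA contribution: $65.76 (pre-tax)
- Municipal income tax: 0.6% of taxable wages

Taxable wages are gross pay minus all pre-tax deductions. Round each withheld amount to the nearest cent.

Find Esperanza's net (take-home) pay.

$876.30

Regular pay: 35 × $46.46 = $1,626.10
Overtime pay: 3 × $46.46 × 1.5 = $209.07
Gross pay = $1,626.10 + $209.07 = $1,835.17
HSA contribution: $65.76
Taxable wages = $1,835.17 − $65.76 = $1,769.41
Federal withholding: $1,769.41 × 0.2171 = $384.14
Municipal income tax: $1,769.41 × 0.006 = $10.62
State withholding: $1,769.41 × 0.071 = $125.63
Paid family leave insurance: $1,835.17 × 0.0074 = $13.58
Social Security (OASDI): $1,835.17 × 0.0579 = $106.26
Roth 401(k) contribution: $1,835.17 × 0.033 = $60.56
AD&D insurance premium: $16.62
Employee stock purchase plan: $175.70
Total deductions = $65.76 + $384.14 + $10.62 + $125.63 + $13.58 + $106.26 + $60.56 + $16.62 + $175.70 = $958.87
Net pay = $1,835.17 − $958.87 = $876.30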